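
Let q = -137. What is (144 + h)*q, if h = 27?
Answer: -23427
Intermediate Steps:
(144 + h)*q = (144 + 27)*(-137) = 171*(-137) = -23427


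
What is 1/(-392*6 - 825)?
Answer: -1/3177 ≈ -0.00031476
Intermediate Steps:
1/(-392*6 - 825) = 1/(-4*588 - 825) = 1/(-2352 - 825) = 1/(-3177) = -1/3177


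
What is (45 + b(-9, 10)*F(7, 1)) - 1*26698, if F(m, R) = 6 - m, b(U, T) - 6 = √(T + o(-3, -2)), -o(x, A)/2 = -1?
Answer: -26659 - 2*√3 ≈ -26662.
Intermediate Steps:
o(x, A) = 2 (o(x, A) = -2*(-1) = 2)
b(U, T) = 6 + √(2 + T) (b(U, T) = 6 + √(T + 2) = 6 + √(2 + T))
(45 + b(-9, 10)*F(7, 1)) - 1*26698 = (45 + (6 + √(2 + 10))*(6 - 1*7)) - 1*26698 = (45 + (6 + √12)*(6 - 7)) - 26698 = (45 + (6 + 2*√3)*(-1)) - 26698 = (45 + (-6 - 2*√3)) - 26698 = (39 - 2*√3) - 26698 = -26659 - 2*√3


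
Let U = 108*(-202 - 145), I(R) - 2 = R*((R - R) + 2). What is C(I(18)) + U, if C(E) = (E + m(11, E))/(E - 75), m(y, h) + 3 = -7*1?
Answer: -1386640/37 ≈ -37477.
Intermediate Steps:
I(R) = 2 + 2*R (I(R) = 2 + R*((R - R) + 2) = 2 + R*(0 + 2) = 2 + R*2 = 2 + 2*R)
U = -37476 (U = 108*(-347) = -37476)
m(y, h) = -10 (m(y, h) = -3 - 7*1 = -3 - 7 = -10)
C(E) = (-10 + E)/(-75 + E) (C(E) = (E - 10)/(E - 75) = (-10 + E)/(-75 + E))
C(I(18)) + U = (-10 + (2 + 2*18))/(-75 + (2 + 2*18)) - 37476 = (-10 + (2 + 36))/(-75 + (2 + 36)) - 37476 = (-10 + 38)/(-75 + 38) - 37476 = 28/(-37) - 37476 = -1/37*28 - 37476 = -28/37 - 37476 = -1386640/37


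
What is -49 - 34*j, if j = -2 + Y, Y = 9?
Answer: -287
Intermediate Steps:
j = 7 (j = -2 + 9 = 7)
-49 - 34*j = -49 - 34*7 = -49 - 238 = -287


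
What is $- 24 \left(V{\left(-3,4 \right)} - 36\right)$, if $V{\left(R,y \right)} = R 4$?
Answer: $1152$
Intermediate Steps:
$V{\left(R,y \right)} = 4 R$
$- 24 \left(V{\left(-3,4 \right)} - 36\right) = - 24 \left(4 \left(-3\right) - 36\right) = - 24 \left(-12 - 36\right) = \left(-24\right) \left(-48\right) = 1152$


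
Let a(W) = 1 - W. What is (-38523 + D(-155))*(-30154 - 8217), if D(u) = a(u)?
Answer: 1472180157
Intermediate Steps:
D(u) = 1 - u
(-38523 + D(-155))*(-30154 - 8217) = (-38523 + (1 - 1*(-155)))*(-30154 - 8217) = (-38523 + (1 + 155))*(-38371) = (-38523 + 156)*(-38371) = -38367*(-38371) = 1472180157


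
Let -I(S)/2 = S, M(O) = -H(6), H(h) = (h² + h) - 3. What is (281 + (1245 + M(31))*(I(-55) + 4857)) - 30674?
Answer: 5959809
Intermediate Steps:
H(h) = -3 + h + h² (H(h) = (h + h²) - 3 = -3 + h + h²)
M(O) = -39 (M(O) = -(-3 + 6 + 6²) = -(-3 + 6 + 36) = -1*39 = -39)
I(S) = -2*S
(281 + (1245 + M(31))*(I(-55) + 4857)) - 30674 = (281 + (1245 - 39)*(-2*(-55) + 4857)) - 30674 = (281 + 1206*(110 + 4857)) - 30674 = (281 + 1206*4967) - 30674 = (281 + 5990202) - 30674 = 5990483 - 30674 = 5959809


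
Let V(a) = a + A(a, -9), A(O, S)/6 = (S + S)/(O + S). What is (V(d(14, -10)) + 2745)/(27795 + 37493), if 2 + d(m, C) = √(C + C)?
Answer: (5464*√5 + 30301*I)/(65288*(2*√5 + 11*I)) ≈ 0.042143 + 0.00012097*I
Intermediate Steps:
A(O, S) = 12*S/(O + S) (A(O, S) = 6*((S + S)/(O + S)) = 6*((2*S)/(O + S)) = 6*(2*S/(O + S)) = 12*S/(O + S))
d(m, C) = -2 + √2*√C (d(m, C) = -2 + √(C + C) = -2 + √(2*C) = -2 + √2*√C)
V(a) = a - 108/(-9 + a) (V(a) = a + 12*(-9)/(a - 9) = a + 12*(-9)/(-9 + a) = a - 108/(-9 + a))
(V(d(14, -10)) + 2745)/(27795 + 37493) = ((-108 + (-2 + √2*√(-10))*(-9 + (-2 + √2*√(-10))))/(-9 + (-2 + √2*√(-10))) + 2745)/(27795 + 37493) = ((-108 + (-2 + √2*(I*√10))*(-9 + (-2 + √2*(I*√10))))/(-9 + (-2 + √2*(I*√10))) + 2745)/65288 = ((-108 + (-2 + 2*I*√5)*(-9 + (-2 + 2*I*√5)))/(-9 + (-2 + 2*I*√5)) + 2745)*(1/65288) = ((-108 + (-2 + 2*I*√5)*(-11 + 2*I*√5))/(-11 + 2*I*√5) + 2745)*(1/65288) = ((-108 + (-11 + 2*I*√5)*(-2 + 2*I*√5))/(-11 + 2*I*√5) + 2745)*(1/65288) = (2745 + (-108 + (-11 + 2*I*√5)*(-2 + 2*I*√5))/(-11 + 2*I*√5))*(1/65288) = 2745/65288 + (-108 + (-11 + 2*I*√5)*(-2 + 2*I*√5))/(65288*(-11 + 2*I*√5))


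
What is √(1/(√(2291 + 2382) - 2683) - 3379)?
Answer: √(-9065858 + 3379*√4673)/√(2683 - √4673) ≈ 58.129*I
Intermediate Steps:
√(1/(√(2291 + 2382) - 2683) - 3379) = √(1/(√4673 - 2683) - 3379) = √(1/(-2683 + √4673) - 3379) = √(-3379 + 1/(-2683 + √4673))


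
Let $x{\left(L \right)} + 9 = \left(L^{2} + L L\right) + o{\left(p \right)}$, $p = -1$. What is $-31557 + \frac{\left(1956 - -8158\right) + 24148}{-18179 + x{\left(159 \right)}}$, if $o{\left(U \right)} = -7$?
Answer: $- \frac{1021371157}{32367} \approx -31556.0$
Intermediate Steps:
$x{\left(L \right)} = -16 + 2 L^{2}$ ($x{\left(L \right)} = -9 - \left(7 - L^{2} - L L\right) = -9 + \left(\left(L^{2} + L^{2}\right) - 7\right) = -9 + \left(2 L^{2} - 7\right) = -9 + \left(-7 + 2 L^{2}\right) = -16 + 2 L^{2}$)
$-31557 + \frac{\left(1956 - -8158\right) + 24148}{-18179 + x{\left(159 \right)}} = -31557 + \frac{\left(1956 - -8158\right) + 24148}{-18179 - \left(16 - 2 \cdot 159^{2}\right)} = -31557 + \frac{\left(1956 + 8158\right) + 24148}{-18179 + \left(-16 + 2 \cdot 25281\right)} = -31557 + \frac{10114 + 24148}{-18179 + \left(-16 + 50562\right)} = -31557 + \frac{34262}{-18179 + 50546} = -31557 + \frac{34262}{32367} = - \frac{1021371157}{32367}$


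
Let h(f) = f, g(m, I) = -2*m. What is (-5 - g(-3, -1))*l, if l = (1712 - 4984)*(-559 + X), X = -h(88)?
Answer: -23286824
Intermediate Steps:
X = -88 (X = -1*88 = -88)
l = 2116984 (l = (1712 - 4984)*(-559 - 88) = -3272*(-647) = 2116984)
(-5 - g(-3, -1))*l = (-5 - (-2)*(-3))*2116984 = (-5 - 1*6)*2116984 = (-5 - 6)*2116984 = -11*2116984 = -23286824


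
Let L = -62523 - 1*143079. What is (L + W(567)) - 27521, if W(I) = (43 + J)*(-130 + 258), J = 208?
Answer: -200995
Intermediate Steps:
W(I) = 32128 (W(I) = (43 + 208)*(-130 + 258) = 251*128 = 32128)
L = -205602 (L = -62523 - 143079 = -205602)
(L + W(567)) - 27521 = (-205602 + 32128) - 27521 = -173474 - 27521 = -200995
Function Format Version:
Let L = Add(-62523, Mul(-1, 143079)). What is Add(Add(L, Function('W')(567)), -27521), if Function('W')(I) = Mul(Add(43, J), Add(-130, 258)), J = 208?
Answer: -200995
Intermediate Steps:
Function('W')(I) = 32128 (Function('W')(I) = Mul(Add(43, 208), Add(-130, 258)) = Mul(251, 128) = 32128)
L = -205602 (L = Add(-62523, -143079) = -205602)
Add(Add(L, Function('W')(567)), -27521) = Add(Add(-205602, 32128), -27521) = Add(-173474, -27521) = -200995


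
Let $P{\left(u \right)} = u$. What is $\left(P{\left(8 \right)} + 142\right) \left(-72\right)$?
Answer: $-10800$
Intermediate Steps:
$\left(P{\left(8 \right)} + 142\right) \left(-72\right) = \left(8 + 142\right) \left(-72\right) = 150 \left(-72\right) = -10800$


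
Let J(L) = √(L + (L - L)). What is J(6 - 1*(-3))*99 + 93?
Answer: 390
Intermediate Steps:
J(L) = √L (J(L) = √(L + 0) = √L)
J(6 - 1*(-3))*99 + 93 = √(6 - 1*(-3))*99 + 93 = √(6 + 3)*99 + 93 = √9*99 + 93 = 3*99 + 93 = 297 + 93 = 390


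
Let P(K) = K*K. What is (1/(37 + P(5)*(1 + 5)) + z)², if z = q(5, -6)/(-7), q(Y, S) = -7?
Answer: 35344/34969 ≈ 1.0107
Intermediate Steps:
P(K) = K²
z = 1 (z = -7/(-7) = -7*(-⅐) = 1)
(1/(37 + P(5)*(1 + 5)) + z)² = (1/(37 + 5²*(1 + 5)) + 1)² = (1/(37 + 25*6) + 1)² = (1/(37 + 150) + 1)² = (1/187 + 1)² = (188/187)² = 35344/34969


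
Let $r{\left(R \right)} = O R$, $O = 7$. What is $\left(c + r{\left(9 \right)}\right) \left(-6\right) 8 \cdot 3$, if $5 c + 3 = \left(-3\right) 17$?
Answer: $- \frac{37584}{5} \approx -7516.8$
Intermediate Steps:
$c = - \frac{54}{5}$ ($c = - \frac{3}{5} + \frac{\left(-3\right) 17}{5} = - \frac{3}{5} + \frac{1}{5} \left(-51\right) = - \frac{3}{5} - \frac{51}{5} = - \frac{54}{5} \approx -10.8$)
$r{\left(R \right)} = 7 R$
$\left(c + r{\left(9 \right)}\right) \left(-6\right) 8 \cdot 3 = \left(- \frac{54}{5} + 7 \cdot 9\right) \left(-6\right) 8 \cdot 3 = \left(- \frac{54}{5} + 63\right) \left(\left(-48\right) 3\right) = \frac{261}{5} \left(-144\right) = - \frac{37584}{5}$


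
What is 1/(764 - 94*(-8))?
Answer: 1/1516 ≈ 0.00065963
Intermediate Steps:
1/(764 - 94*(-8)) = 1/(764 + 752) = 1/1516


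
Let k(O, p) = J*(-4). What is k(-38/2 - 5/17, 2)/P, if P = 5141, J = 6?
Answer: -24/5141 ≈ -0.0046684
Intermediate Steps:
k(O, p) = -24 (k(O, p) = 6*(-4) = -24)
k(-38/2 - 5/17, 2)/P = -24/5141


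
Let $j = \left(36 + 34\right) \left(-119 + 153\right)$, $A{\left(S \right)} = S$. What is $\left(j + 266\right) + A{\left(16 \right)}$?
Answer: $2662$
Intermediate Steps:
$j = 2380$ ($j = 70 \cdot 34 = 2380$)
$\left(j + 266\right) + A{\left(16 \right)} = \left(2380 + 266\right) + 16 = 2646 + 16 = 2662$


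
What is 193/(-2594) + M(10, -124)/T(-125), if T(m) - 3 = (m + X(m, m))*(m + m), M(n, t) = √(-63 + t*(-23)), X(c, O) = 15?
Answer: -193/2594 + √2789/27503 ≈ -0.072482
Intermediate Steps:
M(n, t) = √(-63 - 23*t)
T(m) = 3 + 2*m*(15 + m) (T(m) = 3 + (m + 15)*(m + m) = 3 + (15 + m)*(2*m) = 3 + 2*m*(15 + m))
193/(-2594) + M(10, -124)/T(-125) = 193/(-2594) + √(-63 - 23*(-124))/(3 + 2*(-125)² + 30*(-125)) = 193*(-1/2594) + √(-63 + 2852)/(3 + 2*15625 - 3750) = -193/2594 + √2789/(3 + 31250 - 3750) = -193/2594 + √2789/27503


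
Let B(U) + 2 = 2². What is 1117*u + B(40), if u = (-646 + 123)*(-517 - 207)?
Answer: 422954286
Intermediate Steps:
B(U) = 2 (B(U) = -2 + 2² = -2 + 4 = 2)
u = 378652 (u = -523*(-724) = 378652)
1117*u + B(40) = 1117*378652 + 2 = 422954284 + 2 = 422954286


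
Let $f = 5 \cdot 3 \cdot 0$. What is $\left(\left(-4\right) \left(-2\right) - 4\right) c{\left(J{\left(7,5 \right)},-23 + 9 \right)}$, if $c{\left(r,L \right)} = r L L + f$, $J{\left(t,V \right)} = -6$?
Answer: $-4704$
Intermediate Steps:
$f = 0$ ($f = 15 \cdot 0 = 0$)
$c{\left(r,L \right)} = r L^{2}$ ($c{\left(r,L \right)} = r L L + 0 = L r L + 0 = r L^{2} + 0 = r L^{2}$)
$\left(\left(-4\right) \left(-2\right) - 4\right) c{\left(J{\left(7,5 \right)},-23 + 9 \right)} = \left(\left(-4\right) \left(-2\right) - 4\right) \left(- 6 \left(-23 + 9\right)^{2}\right) = \left(8 - 4\right) \left(- 6 \left(-14\right)^{2}\right) = 4 \left(\left(-6\right) 196\right) = 4 \left(-1176\right) = -4704$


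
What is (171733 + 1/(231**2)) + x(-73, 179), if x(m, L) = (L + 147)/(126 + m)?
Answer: 485701160228/2828133 ≈ 1.7174e+5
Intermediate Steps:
x(m, L) = (147 + L)/(126 + m)
(171733 + 1/(231**2)) + x(-73, 179) = (171733 + 1/(231**2)) + (147 + 179)/(126 - 73) = (171733 + 1/53361) + 326/53 = (171733 + 1/53361) + (1/53)*326 = 9163844614/53361 + 326/53 = 485701160228/2828133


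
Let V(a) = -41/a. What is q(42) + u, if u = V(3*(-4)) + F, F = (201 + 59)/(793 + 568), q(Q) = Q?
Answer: 744865/16332 ≈ 45.608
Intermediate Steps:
F = 260/1361 ≈ 0.19104
u = 58921/16332 (u = -41/(3*(-4)) + 260/1361 = -41/(-12) + 260/1361 = -41*(-1/12) + 260/1361 = 41/12 + 260/1361 = 58921/16332 ≈ 3.6077)
q(42) + u = 42 + 58921/16332 = 744865/16332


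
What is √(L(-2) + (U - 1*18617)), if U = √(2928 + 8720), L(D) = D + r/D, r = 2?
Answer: 2*√(-4655 + 2*√182) ≈ 136.06*I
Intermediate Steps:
L(D) = D + 2/D
U = 8*√182 (U = √11648 = 8*√182 ≈ 107.93)
√(L(-2) + (U - 1*18617)) = √((-2 + 2/(-2)) + (8*√182 - 1*18617)) = √((-2 + 2*(-½)) + (8*√182 - 18617)) = √((-2 - 1) + (-18617 + 8*√182)) = √(-3 + (-18617 + 8*√182)) = √(-18620 + 8*√182)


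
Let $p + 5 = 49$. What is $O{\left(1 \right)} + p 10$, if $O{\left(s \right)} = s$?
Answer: $441$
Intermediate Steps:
$p = 44$ ($p = -5 + 49 = 44$)
$O{\left(1 \right)} + p 10 = 1 + 44 \cdot 10 = 1 + 440 = 441$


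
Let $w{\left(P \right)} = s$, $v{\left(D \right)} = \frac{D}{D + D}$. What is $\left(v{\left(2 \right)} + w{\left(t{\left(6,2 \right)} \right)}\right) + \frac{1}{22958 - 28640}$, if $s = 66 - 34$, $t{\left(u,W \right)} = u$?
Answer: $\frac{92332}{2841} \approx 32.5$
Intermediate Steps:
$s = 32$ ($s = 66 - 34 = 32$)
$v{\left(D \right)} = \frac{1}{2}$ ($v{\left(D \right)} = \frac{D}{2 D} = D \frac{1}{2 D} = \frac{1}{2}$)
$w{\left(P \right)} = 32$
$\left(v{\left(2 \right)} + w{\left(t{\left(6,2 \right)} \right)}\right) + \frac{1}{22958 - 28640} = \left(\frac{1}{2} + 32\right) + \frac{1}{22958 - 28640} = \frac{65}{2} + \frac{1}{-5682} = \frac{65}{2} - \frac{1}{5682} = \frac{92332}{2841}$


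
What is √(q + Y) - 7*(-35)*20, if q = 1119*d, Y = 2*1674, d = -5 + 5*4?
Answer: 4900 + 3*√2237 ≈ 5041.9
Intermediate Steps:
d = 15 (d = -5 + 20 = 15)
Y = 3348
q = 16785 (q = 1119*15 = 16785)
√(q + Y) - 7*(-35)*20 = √(16785 + 3348) - 7*(-35)*20 = √20133 + 245*20 = 3*√2237 + 4900 = 4900 + 3*√2237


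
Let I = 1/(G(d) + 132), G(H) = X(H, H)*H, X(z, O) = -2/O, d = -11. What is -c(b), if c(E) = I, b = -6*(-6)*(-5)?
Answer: -1/130 ≈ -0.0076923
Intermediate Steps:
b = -180 (b = 36*(-5) = -180)
G(H) = -2 (G(H) = (-2/H)*H = -2)
I = 1/130 (I = 1/(-2 + 132) = 1/130 ≈ 0.0076923)
c(E) = 1/130
-c(b) = -1*1/130 = -1/130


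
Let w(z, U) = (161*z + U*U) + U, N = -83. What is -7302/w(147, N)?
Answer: -7302/30473 ≈ -0.23962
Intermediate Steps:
w(z, U) = U + U² + 161*z (w(z, U) = (161*z + U²) + U = (U² + 161*z) + U = U + U² + 161*z)
-7302/w(147, N) = -7302/(-83 + (-83)² + 161*147) = -7302/(-83 + 6889 + 23667) = -7302/30473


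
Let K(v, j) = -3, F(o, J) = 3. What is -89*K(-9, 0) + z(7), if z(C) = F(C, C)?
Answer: 270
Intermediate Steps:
z(C) = 3
-89*K(-9, 0) + z(7) = -89*(-3) + 3 = 267 + 3 = 270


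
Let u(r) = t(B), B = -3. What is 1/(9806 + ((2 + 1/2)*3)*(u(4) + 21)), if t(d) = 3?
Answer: 1/9986 ≈ 0.00010014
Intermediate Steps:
u(r) = 3
1/(9806 + ((2 + 1/2)*3)*(u(4) + 21)) = 1/(9806 + ((2 + 1/2)*3)*(3 + 21)) = 1/(9806 + ((2 + ½)*3)*24) = 1/(9806 + ((5/2)*3)*24) = 1/(9806 + (15/2)*24) = 1/(9806 + 180) = 1/9986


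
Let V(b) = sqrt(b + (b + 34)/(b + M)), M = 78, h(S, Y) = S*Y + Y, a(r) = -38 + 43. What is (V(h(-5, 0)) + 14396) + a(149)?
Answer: 14401 + sqrt(663)/39 ≈ 14402.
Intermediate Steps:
a(r) = 5
h(S, Y) = Y + S*Y
V(b) = sqrt(b + (34 + b)/(78 + b)) (V(b) = sqrt(b + (b + 34)/(b + 78)) = sqrt(b + (34 + b)/(78 + b)))
(V(h(-5, 0)) + 14396) + a(149) = (sqrt((34 + 0*(1 - 5) + (0*(1 - 5))*(78 + 0*(1 - 5)))/(78 + 0*(1 - 5))) + 14396) + 5 = (sqrt((34 + 0*(-4) + (0*(-4))*(78 + 0*(-4)))/(78 + 0*(-4))) + 14396) + 5 = (sqrt((34 + 0 + 0*(78 + 0))/(78 + 0)) + 14396) + 5 = (sqrt((34 + 0 + 0*78)/78) + 14396) + 5 = (sqrt((34 + 0 + 0)/78) + 14396) + 5 = (sqrt((1/78)*34) + 14396) + 5 = (sqrt(17/39) + 14396) + 5 = (sqrt(663)/39 + 14396) + 5 = (14396 + sqrt(663)/39) + 5 = 14401 + sqrt(663)/39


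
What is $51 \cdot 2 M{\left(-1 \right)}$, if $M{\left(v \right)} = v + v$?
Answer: $-204$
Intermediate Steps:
$M{\left(v \right)} = 2 v$
$51 \cdot 2 M{\left(-1 \right)} = 51 \cdot 2 \cdot 2 \left(-1\right) = 102 \left(-2\right) = -204$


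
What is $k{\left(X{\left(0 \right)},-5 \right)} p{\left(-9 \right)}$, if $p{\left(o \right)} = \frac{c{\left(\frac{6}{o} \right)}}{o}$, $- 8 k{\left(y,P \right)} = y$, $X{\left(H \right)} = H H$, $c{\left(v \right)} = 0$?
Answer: $0$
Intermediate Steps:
$X{\left(H \right)} = H^{2}$
$k{\left(y,P \right)} = - \frac{y}{8}$
$p{\left(o \right)} = 0$ ($p{\left(o \right)} = \frac{0}{o} = 0$)
$k{\left(X{\left(0 \right)},-5 \right)} p{\left(-9 \right)} = - \frac{0^{2}}{8} \cdot 0 = \left(- \frac{1}{8}\right) 0 \cdot 0 = 0 \cdot 0 = 0$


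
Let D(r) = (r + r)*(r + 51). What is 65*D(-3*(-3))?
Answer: 70200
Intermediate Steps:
D(r) = 2*r*(51 + r) (D(r) = (2*r)*(51 + r) = 2*r*(51 + r))
65*D(-3*(-3)) = 65*(2*(-3*(-3))*(51 - 3*(-3))) = 65*(2*9*(51 + 9)) = 65*(2*9*60) = 65*1080 = 70200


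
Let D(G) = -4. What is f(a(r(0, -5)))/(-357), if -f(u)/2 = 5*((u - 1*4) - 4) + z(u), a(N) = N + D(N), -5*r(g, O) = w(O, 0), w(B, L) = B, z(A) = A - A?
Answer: -110/357 ≈ -0.30812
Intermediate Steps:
z(A) = 0
r(g, O) = -O/5
a(N) = -4 + N (a(N) = N - 4 = -4 + N)
f(u) = 80 - 10*u (f(u) = -2*(5*((u - 1*4) - 4) + 0) = -2*(5*((u - 4) - 4) + 0) = -2*(5*((-4 + u) - 4) + 0) = -2*(5*(-8 + u) + 0) = -2*((-40 + 5*u) + 0) = -2*(-40 + 5*u) = 80 - 10*u)
f(a(r(0, -5)))/(-357) = (80 - 10*(-4 - ⅕*(-5)))/(-357) = (80 - 10*(-4 + 1))*(-1/357) = (80 - 10*(-3))*(-1/357) = (80 + 30)*(-1/357) = 110*(-1/357) = -110/357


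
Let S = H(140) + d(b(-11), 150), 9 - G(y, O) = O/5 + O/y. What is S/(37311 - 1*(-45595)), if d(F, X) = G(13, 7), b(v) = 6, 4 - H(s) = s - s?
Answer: 719/5388890 ≈ 0.00013342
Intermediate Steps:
H(s) = 4 (H(s) = 4 - (s - s) = 4 - 1*0 = 4 + 0 = 4)
G(y, O) = 9 - O/5 - O/y (G(y, O) = 9 - (O/5 + O/y) = 9 + (-O/5 - O/y) = 9 - O/5 - O/y)
d(F, X) = 459/65 (d(F, X) = 9 - 1/5*7 - 1*7/13 = 9 - 7/5 - 1*7*1/13 = 9 - 7/5 - 7/13 = 459/65)
S = 719/65 (S = 4 + 459/65 = 719/65 ≈ 11.062)
S/(37311 - 1*(-45595)) = 719/(65*(37311 - 1*(-45595))) = 719/(65*(37311 + 45595)) = (719/65)/82906 = (719/65)*(1/82906) = 719/5388890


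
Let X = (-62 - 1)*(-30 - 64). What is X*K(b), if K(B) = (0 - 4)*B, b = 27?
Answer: -639576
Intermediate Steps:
K(B) = -4*B
X = 5922 (X = -63*(-94) = 5922)
X*K(b) = 5922*(-4*27) = 5922*(-108) = -639576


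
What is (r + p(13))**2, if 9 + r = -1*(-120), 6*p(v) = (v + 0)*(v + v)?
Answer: 252004/9 ≈ 28000.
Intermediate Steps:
p(v) = v**2/3 (p(v) = ((v + 0)*(v + v))/6 = (v*(2*v))/6 = (2*v**2)/6 = v**2/3)
r = 111 (r = -9 - 1*(-120) = -9 + 120 = 111)
(r + p(13))**2 = (111 + (1/3)*13**2)**2 = (111 + (1/3)*169)**2 = (111 + 169/3)**2 = (502/3)**2 = 252004/9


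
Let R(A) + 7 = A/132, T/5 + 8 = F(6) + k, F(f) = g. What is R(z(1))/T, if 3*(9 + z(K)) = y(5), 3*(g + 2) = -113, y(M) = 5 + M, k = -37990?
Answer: 2789/75314580 ≈ 3.7031e-5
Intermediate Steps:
g = -119/3 (g = -2 + (⅓)*(-113) = -2 - 113/3 = -119/3 ≈ -39.667)
z(K) = -17/3 (z(K) = -9 + (5 + 5)/3 = -9 + (⅓)*10 = -9 + 10/3 = -17/3)
F(f) = -119/3
T = -570565/3 (T = -40 + 5*(-119/3 - 37990) = -40 + 5*(-114089/3) = -40 - 570445/3 = -570565/3 ≈ -1.9019e+5)
R(A) = -7 + A/132
R(z(1))/T = (-7 + (1/132)*(-17/3))/(-570565/3) = (-7 - 17/396)*(-3/570565) = -2789/396*(-3/570565) = 2789/75314580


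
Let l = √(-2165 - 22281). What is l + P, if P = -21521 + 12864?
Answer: -8657 + I*√24446 ≈ -8657.0 + 156.35*I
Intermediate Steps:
P = -8657
l = I*√24446 (l = √(-24446) = I*√24446 ≈ 156.35*I)
l + P = I*√24446 - 8657 = -8657 + I*√24446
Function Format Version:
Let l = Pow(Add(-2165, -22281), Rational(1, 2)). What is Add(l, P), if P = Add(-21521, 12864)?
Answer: Add(-8657, Mul(I, Pow(24446, Rational(1, 2)))) ≈ Add(-8657.0, Mul(156.35, I))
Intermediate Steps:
P = -8657
l = Mul(I, Pow(24446, Rational(1, 2))) (l = Pow(-24446, Rational(1, 2)) = Mul(I, Pow(24446, Rational(1, 2))) ≈ Mul(156.35, I))
Add(l, P) = Add(Mul(I, Pow(24446, Rational(1, 2))), -8657) = Add(-8657, Mul(I, Pow(24446, Rational(1, 2))))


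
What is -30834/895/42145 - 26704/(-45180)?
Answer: 50293789574/85208971725 ≈ 0.59024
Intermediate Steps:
-30834/895/42145 - 26704/(-45180) = -30834*1/895*(1/42145) - 26704*(-1/45180) = -30834/895*1/42145 + 6676/11295 = -30834/37719775 + 6676/11295 = 50293789574/85208971725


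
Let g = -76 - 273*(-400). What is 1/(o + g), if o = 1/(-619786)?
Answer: 619786/67633527463 ≈ 9.1639e-6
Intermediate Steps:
o = -1/619786 ≈ -1.6135e-6
g = 109124 (g = -76 + 109200 = 109124)
1/(o + g) = 1/(-1/619786 + 109124) = 1/(67633527463/619786) = 619786/67633527463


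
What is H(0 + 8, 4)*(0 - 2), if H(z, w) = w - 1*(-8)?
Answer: -24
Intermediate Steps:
H(z, w) = 8 + w (H(z, w) = w + 8 = 8 + w)
H(0 + 8, 4)*(0 - 2) = (8 + 4)*(0 - 2) = 12*(-2) = -24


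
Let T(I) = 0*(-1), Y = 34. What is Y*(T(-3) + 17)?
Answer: 578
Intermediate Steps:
T(I) = 0
Y*(T(-3) + 17) = 34*(0 + 17) = 34*17 = 578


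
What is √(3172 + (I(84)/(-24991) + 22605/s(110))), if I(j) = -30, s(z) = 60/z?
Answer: 3*√12383995706002/49982 ≈ 211.22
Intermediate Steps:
√(3172 + (I(84)/(-24991) + 22605/s(110))) = √(3172 + (-30/(-24991) + 22605/((60/110)))) = √(3172 + (-30*(-1/24991) + 22605/((60*(1/110))))) = √(3172 + (30/24991 + 22605/(6/11))) = √(3172 + (30/24991 + 22605*(11/6))) = √(3172 + (30/24991 + 82885/2)) = √(3172 + 2071379095/49982) = √(2229921999/49982) = 3*√12383995706002/49982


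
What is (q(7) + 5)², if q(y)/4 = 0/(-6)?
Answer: 25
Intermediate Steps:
q(y) = 0 (q(y) = 4*(0/(-6)) = 4*(0*(-⅙)) = 4*0 = 0)
(q(7) + 5)² = (0 + 5)² = 5² = 25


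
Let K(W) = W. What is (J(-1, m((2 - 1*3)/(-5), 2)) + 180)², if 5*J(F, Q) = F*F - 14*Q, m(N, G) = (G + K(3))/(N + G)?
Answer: 91412721/3025 ≈ 30219.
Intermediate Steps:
m(N, G) = (3 + G)/(G + N) (m(N, G) = (G + 3)/(N + G) = (3 + G)/(G + N))
J(F, Q) = -14*Q/5 + F²/5 (J(F, Q) = (F*F - 14*Q)/5 = (F² - 14*Q)/5 = -14*Q/5 + F²/5)
(J(-1, m((2 - 1*3)/(-5), 2)) + 180)² = ((-14*(3 + 2)/(5*(2 + (2 - 1*3)/(-5))) + (⅕)*(-1)²) + 180)² = ((-14*5/(5*(2 + (2 - 3)*(-⅕))) + (⅕)*1) + 180)² = ((-14*5/(5*(2 - 1*(-⅕))) + ⅕) + 180)² = ((-14*5/(5*(2 + ⅕)) + ⅕) + 180)² = ((-14*5/(5*11/5) + ⅕) + 180)² = ((-14*5/11 + ⅕) + 180)² = ((-14/5*25/11 + ⅕) + 180)² = ((-70/11 + ⅕) + 180)² = (-339/55 + 180)² = (9561/55)² = 91412721/3025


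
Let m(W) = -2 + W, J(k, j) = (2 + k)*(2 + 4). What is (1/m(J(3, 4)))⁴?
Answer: 1/614656 ≈ 1.6269e-6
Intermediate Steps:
J(k, j) = 12 + 6*k (J(k, j) = (2 + k)*6 = 12 + 6*k)
(1/m(J(3, 4)))⁴ = (1/(-2 + (12 + 6*3)))⁴ = (1/(-2 + (12 + 18)))⁴ = (1/(-2 + 30))⁴ = (1/28)⁴ = 1/614656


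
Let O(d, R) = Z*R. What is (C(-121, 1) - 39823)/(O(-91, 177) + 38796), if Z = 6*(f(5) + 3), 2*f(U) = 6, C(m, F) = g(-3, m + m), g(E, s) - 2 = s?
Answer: -40063/45168 ≈ -0.88698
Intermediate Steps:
g(E, s) = 2 + s
C(m, F) = 2 + 2*m (C(m, F) = 2 + (m + m) = 2 + 2*m)
f(U) = 3 (f(U) = (1/2)*6 = 3)
Z = 36 (Z = 6*(3 + 3) = 6*6 = 36)
O(d, R) = 36*R
(C(-121, 1) - 39823)/(O(-91, 177) + 38796) = ((2 + 2*(-121)) - 39823)/(36*177 + 38796) = ((2 - 242) - 39823)/(6372 + 38796) = (-240 - 39823)/45168 = -40063*1/45168 = -40063/45168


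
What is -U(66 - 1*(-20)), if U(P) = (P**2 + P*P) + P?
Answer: -14878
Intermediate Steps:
U(P) = P + 2*P**2 (U(P) = (P**2 + P**2) + P = 2*P**2 + P = P + 2*P**2)
-U(66 - 1*(-20)) = -(66 - 1*(-20))*(1 + 2*(66 - 1*(-20))) = -(66 + 20)*(1 + 2*(66 + 20)) = -86*(1 + 2*86) = -86*(1 + 172) = -86*173 = -1*14878 = -14878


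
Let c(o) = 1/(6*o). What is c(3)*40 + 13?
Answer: 137/9 ≈ 15.222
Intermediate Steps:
c(o) = 1/(6*o)
c(3)*40 + 13 = ((1/6)/3)*40 + 13 = ((1/6)*(1/3))*40 + 13 = (1/18)*40 + 13 = 20/9 + 13 = 137/9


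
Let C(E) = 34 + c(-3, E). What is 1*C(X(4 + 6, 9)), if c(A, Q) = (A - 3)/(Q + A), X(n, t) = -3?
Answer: 35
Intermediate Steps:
c(A, Q) = (-3 + A)/(A + Q)
C(E) = 34 - 6/(-3 + E) (C(E) = 34 + (-3 - 3)/(-3 + E) = 34 - 6/(-3 + E))
1*C(X(4 + 6, 9)) = 1*(2*(-54 + 17*(-3))/(-3 - 3)) = 1*(2*(-54 - 51)/(-6)) = 1*(2*(-1/6)*(-105)) = 1*35 = 35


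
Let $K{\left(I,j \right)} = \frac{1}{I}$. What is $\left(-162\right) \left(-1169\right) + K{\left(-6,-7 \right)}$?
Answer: $\frac{1136267}{6} \approx 1.8938 \cdot 10^{5}$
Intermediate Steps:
$\left(-162\right) \left(-1169\right) + K{\left(-6,-7 \right)} = \left(-162\right) \left(-1169\right) + \frac{1}{-6} = 189378 - \frac{1}{6} = \frac{1136267}{6}$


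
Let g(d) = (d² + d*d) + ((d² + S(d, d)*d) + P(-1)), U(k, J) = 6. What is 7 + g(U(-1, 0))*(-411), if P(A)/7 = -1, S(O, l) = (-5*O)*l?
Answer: 402376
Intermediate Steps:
S(O, l) = -5*O*l
P(A) = -7 (P(A) = 7*(-1) = -7)
g(d) = -7 - 5*d³ + 3*d² (g(d) = (d² + d*d) + ((d² + (-5*d*d)*d) - 7) = (d² + d²) + ((d² + (-5*d²)*d) - 7) = 2*d² + ((d² - 5*d³) - 7) = 2*d² + (-7 + d² - 5*d³) = -7 - 5*d³ + 3*d²)
7 + g(U(-1, 0))*(-411) = 7 + (-7 - 5*6³ + 3*6²)*(-411) = 7 + (-7 - 5*216 + 3*36)*(-411) = 7 + (-7 - 1080 + 108)*(-411) = 7 - 979*(-411) = 7 + 402369 = 402376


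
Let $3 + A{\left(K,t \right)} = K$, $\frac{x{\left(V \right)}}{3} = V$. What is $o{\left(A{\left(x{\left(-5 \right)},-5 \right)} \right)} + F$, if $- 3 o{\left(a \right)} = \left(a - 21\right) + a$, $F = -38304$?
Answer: $-38285$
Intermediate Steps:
$x{\left(V \right)} = 3 V$
$A{\left(K,t \right)} = -3 + K$
$o{\left(a \right)} = 7 - \frac{2 a}{3}$ ($o{\left(a \right)} = - \frac{\left(a - 21\right) + a}{3} = - \frac{\left(-21 + a\right) + a}{3} = - \frac{-21 + 2 a}{3} = 7 - \frac{2 a}{3}$)
$o{\left(A{\left(x{\left(-5 \right)},-5 \right)} \right)} + F = \left(7 - \frac{2 \left(-3 + 3 \left(-5\right)\right)}{3}\right) - 38304 = \left(7 - \frac{2 \left(-3 - 15\right)}{3}\right) - 38304 = \left(7 - -12\right) - 38304 = \left(7 + 12\right) - 38304 = 19 - 38304 = -38285$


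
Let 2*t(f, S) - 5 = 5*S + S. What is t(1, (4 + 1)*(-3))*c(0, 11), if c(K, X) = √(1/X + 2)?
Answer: -85*√253/22 ≈ -61.455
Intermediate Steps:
c(K, X) = √(2 + 1/X)
t(f, S) = 5/2 + 3*S (t(f, S) = 5/2 + (5*S + S)/2 = 5/2 + (6*S)/2 = 5/2 + 3*S)
t(1, (4 + 1)*(-3))*c(0, 11) = (5/2 + 3*((4 + 1)*(-3)))*√(2 + 1/11) = (5/2 + 3*(5*(-3)))*√(2 + 1/11) = (5/2 + 3*(-15))*√(23/11) = (5/2 - 45)*(√253/11) = -85*√253/22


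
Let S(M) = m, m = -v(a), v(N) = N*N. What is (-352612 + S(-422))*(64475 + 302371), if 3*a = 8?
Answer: -388070731304/3 ≈ -1.2936e+11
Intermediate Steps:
a = 8/3 (a = (1/3)*8 = 8/3 ≈ 2.6667)
v(N) = N**2
m = -64/9 (m = -(8/3)**2 = -1*64/9 = -64/9 ≈ -7.1111)
S(M) = -64/9
(-352612 + S(-422))*(64475 + 302371) = (-352612 - 64/9)*(64475 + 302371) = -3173572/9*366846 = -388070731304/3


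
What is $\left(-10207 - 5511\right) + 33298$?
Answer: $17580$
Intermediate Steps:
$\left(-10207 - 5511\right) + 33298 = -15718 + 33298 = 17580$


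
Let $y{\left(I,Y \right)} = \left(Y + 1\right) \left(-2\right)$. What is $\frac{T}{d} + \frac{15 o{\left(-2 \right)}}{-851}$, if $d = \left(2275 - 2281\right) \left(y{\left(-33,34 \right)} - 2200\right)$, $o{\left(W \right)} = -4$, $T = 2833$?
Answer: $\frac{3228083}{11590620} \approx 0.27851$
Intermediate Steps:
$y{\left(I,Y \right)} = -2 - 2 Y$ ($y{\left(I,Y \right)} = \left(1 + Y\right) \left(-2\right) = -2 - 2 Y$)
$d = 13620$ ($d = \left(2275 - 2281\right) \left(\left(-2 - 68\right) - 2200\right) = - 6 \left(\left(-2 - 68\right) - 2200\right) = - 6 \left(-70 - 2200\right) = \left(-6\right) \left(-2270\right) = 13620$)
$\frac{T}{d} + \frac{15 o{\left(-2 \right)}}{-851} = \frac{2833}{13620} + \frac{15 \left(-4\right)}{-851} = 2833 \cdot \frac{1}{13620} - - \frac{60}{851} = \frac{2833}{13620} + \frac{60}{851} = \frac{3228083}{11590620}$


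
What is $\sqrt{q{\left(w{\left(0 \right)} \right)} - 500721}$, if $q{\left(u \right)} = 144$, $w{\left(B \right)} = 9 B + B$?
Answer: $11 i \sqrt{4137} \approx 707.51 i$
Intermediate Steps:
$w{\left(B \right)} = 10 B$
$\sqrt{q{\left(w{\left(0 \right)} \right)} - 500721} = \sqrt{144 - 500721} = \sqrt{-500577} = 11 i \sqrt{4137}$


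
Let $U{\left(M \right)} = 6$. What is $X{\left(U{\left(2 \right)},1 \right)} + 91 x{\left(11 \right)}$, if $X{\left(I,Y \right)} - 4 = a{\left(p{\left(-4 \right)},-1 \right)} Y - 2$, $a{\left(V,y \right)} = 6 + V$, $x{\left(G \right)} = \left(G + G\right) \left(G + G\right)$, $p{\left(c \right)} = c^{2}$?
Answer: $44068$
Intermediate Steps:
$x{\left(G \right)} = 4 G^{2}$ ($x{\left(G \right)} = 2 G 2 G = 4 G^{2}$)
$X{\left(I,Y \right)} = 2 + 22 Y$ ($X{\left(I,Y \right)} = 4 + \left(\left(6 + \left(-4\right)^{2}\right) Y - 2\right) = 4 + \left(\left(6 + 16\right) Y - 2\right) = 4 + \left(22 Y - 2\right) = 4 + \left(-2 + 22 Y\right) = 2 + 22 Y$)
$X{\left(U{\left(2 \right)},1 \right)} + 91 x{\left(11 \right)} = \left(2 + 22 \cdot 1\right) + 91 \cdot 4 \cdot 11^{2} = \left(2 + 22\right) + 91 \cdot 4 \cdot 121 = 24 + 91 \cdot 484 = 24 + 44044 = 44068$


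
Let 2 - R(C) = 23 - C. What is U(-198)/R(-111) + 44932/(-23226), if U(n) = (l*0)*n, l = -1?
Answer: -22466/11613 ≈ -1.9346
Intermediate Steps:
R(C) = -21 + C (R(C) = 2 - (23 - C) = 2 + (-23 + C) = -21 + C)
U(n) = 0 (U(n) = (-1*0)*n = 0*n = 0)
U(-198)/R(-111) + 44932/(-23226) = 0/(-21 - 111) + 44932/(-23226) = 0/(-132) + 44932*(-1/23226) = 0*(-1/132) - 22466/11613 = 0 - 22466/11613 = -22466/11613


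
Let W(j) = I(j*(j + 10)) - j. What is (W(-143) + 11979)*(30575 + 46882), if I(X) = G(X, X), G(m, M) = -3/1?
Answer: 938701383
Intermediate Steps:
G(m, M) = -3 (G(m, M) = -3*1 = -3)
I(X) = -3
W(j) = -3 - j
(W(-143) + 11979)*(30575 + 46882) = ((-3 - 1*(-143)) + 11979)*(30575 + 46882) = ((-3 + 143) + 11979)*77457 = (140 + 11979)*77457 = 12119*77457 = 938701383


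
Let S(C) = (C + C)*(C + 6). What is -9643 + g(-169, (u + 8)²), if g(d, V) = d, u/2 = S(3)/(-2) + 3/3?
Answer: -9812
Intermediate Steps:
S(C) = 2*C*(6 + C) (S(C) = (2*C)*(6 + C) = 2*C*(6 + C))
u = -52 (u = 2*((2*3*(6 + 3))/(-2) + 3/3) = 2*((2*3*9)*(-½) + 3*(⅓)) = 2*(54*(-½) + 1) = 2*(-27 + 1) = 2*(-26) = -52)
-9643 + g(-169, (u + 8)²) = -9643 - 169 = -9812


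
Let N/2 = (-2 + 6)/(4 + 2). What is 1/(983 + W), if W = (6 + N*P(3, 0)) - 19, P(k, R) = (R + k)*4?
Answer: 1/986 ≈ 0.0010142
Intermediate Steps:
N = 4/3 (N = 2*((-2 + 6)/(4 + 2)) = 2*(4/6) = 2*(4*(⅙)) = 2*(⅔) = 4/3 ≈ 1.3333)
P(k, R) = 4*R + 4*k
W = 3 (W = (6 + 4*(4*0 + 4*3)/3) - 19 = (6 + 4*(0 + 12)/3) - 19 = (6 + (4/3)*12) - 19 = (6 + 16) - 19 = 22 - 19 = 3)
1/(983 + W) = 1/(983 + 3) = 1/986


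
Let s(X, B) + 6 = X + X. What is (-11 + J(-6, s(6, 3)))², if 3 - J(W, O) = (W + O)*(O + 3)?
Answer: 64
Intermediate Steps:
s(X, B) = -6 + 2*X (s(X, B) = -6 + (X + X) = -6 + 2*X)
J(W, O) = 3 - (3 + O)*(O + W) (J(W, O) = 3 - (W + O)*(O + 3) = 3 - (O + W)*(3 + O) = 3 - (3 + O)*(O + W))
(-11 + J(-6, s(6, 3)))² = (-11 + (3 - (-6 + 2*6)² - 3*(-6 + 2*6) - 3*(-6) - 1*(-6 + 2*6)*(-6)))² = (-11 + (3 - (-6 + 12)² - 3*(-6 + 12) + 18 - 1*(-6 + 12)*(-6)))² = (-11 + (3 - 1*6² - 3*6 + 18 - 1*6*(-6)))² = (-11 + (3 - 1*36 - 18 + 18 + 36))² = (-11 + (3 - 36 - 18 + 18 + 36))² = (-11 + 3)² = (-8)² = 64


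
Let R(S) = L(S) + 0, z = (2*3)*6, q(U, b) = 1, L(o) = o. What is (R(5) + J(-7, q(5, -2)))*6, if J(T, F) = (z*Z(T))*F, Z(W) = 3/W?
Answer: -438/7 ≈ -62.571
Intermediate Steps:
z = 36 (z = 6*6 = 36)
R(S) = S (R(S) = S + 0 = S)
J(T, F) = 108*F/T (J(T, F) = (36*(3/T))*F = (108/T)*F = 108*F/T)
(R(5) + J(-7, q(5, -2)))*6 = (5 + 108*1/(-7))*6 = (5 + 108*1*(-1/7))*6 = (5 - 108/7)*6 = -73/7*6 = -438/7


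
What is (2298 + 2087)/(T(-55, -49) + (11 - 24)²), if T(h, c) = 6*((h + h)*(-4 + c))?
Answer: 4385/35149 ≈ 0.12475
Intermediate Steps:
T(h, c) = 12*h*(-4 + c) (T(h, c) = 6*((2*h)*(-4 + c)) = 6*(2*h*(-4 + c)) = 12*h*(-4 + c))
(2298 + 2087)/(T(-55, -49) + (11 - 24)²) = (2298 + 2087)/(12*(-55)*(-4 - 49) + (11 - 24)²) = 4385/(12*(-55)*(-53) + (-13)²) = 4385/(34980 + 169) = 4385/35149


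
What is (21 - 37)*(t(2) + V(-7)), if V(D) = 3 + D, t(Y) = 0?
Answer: 64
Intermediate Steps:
(21 - 37)*(t(2) + V(-7)) = (21 - 37)*(0 + (3 - 7)) = -16*(0 - 4) = -16*(-4) = 64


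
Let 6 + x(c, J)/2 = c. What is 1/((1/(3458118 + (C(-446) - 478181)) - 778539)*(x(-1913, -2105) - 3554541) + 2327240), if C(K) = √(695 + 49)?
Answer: 12300339819333156703116551/34076113027698059064947361310460076350 - 3558379*√186/34076113027698059064947361310460076350 ≈ 3.6097e-13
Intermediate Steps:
C(K) = 2*√186 (C(K) = √744 = 2*√186)
x(c, J) = -12 + 2*c
1/((1/(3458118 + (C(-446) - 478181)) - 778539)*(x(-1913, -2105) - 3554541) + 2327240) = 1/((1/(3458118 + (2*√186 - 478181)) - 778539)*((-12 + 2*(-1913)) - 3554541) + 2327240) = 1/((1/(3458118 + (-478181 + 2*√186)) - 778539)*((-12 - 3826) - 3554541) + 2327240) = 1/((1/(2979937 + 2*√186) - 778539)*(-3838 - 3554541) + 2327240) = 1/((-778539 + 1/(2979937 + 2*√186))*(-3558379) + 2327240) = 1/((2770336828281 - 3558379/(2979937 + 2*√186)) + 2327240) = 1/(2770339155521 - 3558379/(2979937 + 2*√186))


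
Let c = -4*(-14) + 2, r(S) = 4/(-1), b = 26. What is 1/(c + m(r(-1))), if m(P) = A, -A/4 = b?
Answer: -1/46 ≈ -0.021739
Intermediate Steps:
A = -104 (A = -4*26 = -104)
r(S) = -4 (r(S) = 4*(-1) = -4)
m(P) = -104
c = 58 (c = 56 + 2 = 58)
1/(c + m(r(-1))) = 1/(58 - 104) = 1/(-46) = -1/46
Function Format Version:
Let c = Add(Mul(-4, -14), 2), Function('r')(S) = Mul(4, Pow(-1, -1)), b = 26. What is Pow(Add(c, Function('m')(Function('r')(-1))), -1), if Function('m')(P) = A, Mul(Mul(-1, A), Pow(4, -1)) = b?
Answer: Rational(-1, 46) ≈ -0.021739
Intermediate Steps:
A = -104 (A = Mul(-4, 26) = -104)
Function('r')(S) = -4 (Function('r')(S) = Mul(4, -1) = -4)
Function('m')(P) = -104
c = 58 (c = Add(56, 2) = 58)
Pow(Add(c, Function('m')(Function('r')(-1))), -1) = Pow(Add(58, -104), -1) = Pow(-46, -1) = Rational(-1, 46)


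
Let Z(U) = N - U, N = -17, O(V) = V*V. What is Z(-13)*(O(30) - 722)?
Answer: -712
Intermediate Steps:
O(V) = V**2
Z(U) = -17 - U
Z(-13)*(O(30) - 722) = (-17 - 1*(-13))*(30**2 - 722) = (-17 + 13)*(900 - 722) = -4*178 = -712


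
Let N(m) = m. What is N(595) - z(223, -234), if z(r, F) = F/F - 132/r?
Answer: 132594/223 ≈ 594.59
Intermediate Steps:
z(r, F) = 1 - 132/r
N(595) - z(223, -234) = 595 - (-132 + 223)/223 = 595 - 91/223 = 132594/223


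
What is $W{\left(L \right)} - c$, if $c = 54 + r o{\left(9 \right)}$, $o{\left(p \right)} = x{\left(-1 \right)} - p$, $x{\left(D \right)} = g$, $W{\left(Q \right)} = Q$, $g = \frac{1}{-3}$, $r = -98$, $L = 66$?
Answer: $- \frac{2708}{3} \approx -902.67$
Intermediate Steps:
$g = - \frac{1}{3} \approx -0.33333$
$x{\left(D \right)} = - \frac{1}{3}$
$o{\left(p \right)} = - \frac{1}{3} - p$
$c = \frac{2906}{3}$ ($c = 54 - 98 \left(- \frac{1}{3} - 9\right) = 54 - - \frac{2744}{3} = 54 + \frac{2744}{3} = \frac{2906}{3} \approx 968.67$)
$W{\left(L \right)} - c = 66 - \frac{2906}{3} = - \frac{2708}{3}$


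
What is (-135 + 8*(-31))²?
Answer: 146689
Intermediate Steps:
(-135 + 8*(-31))² = (-135 - 248)² = (-383)² = 146689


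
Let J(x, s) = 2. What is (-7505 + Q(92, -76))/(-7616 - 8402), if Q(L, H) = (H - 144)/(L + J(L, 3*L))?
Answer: 352845/752846 ≈ 0.46868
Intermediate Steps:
Q(L, H) = (-144 + H)/(2 + L) (Q(L, H) = (H - 144)/(L + 2) = (-144 + H)/(2 + L))
(-7505 + Q(92, -76))/(-7616 - 8402) = (-7505 + (-144 - 76)/(2 + 92))/(-7616 - 8402) = (-7505 - 220/94)/(-16018) = (-7505 + (1/94)*(-220))*(-1/16018) = (-7505 - 110/47)*(-1/16018) = -352845/47*(-1/16018) = 352845/752846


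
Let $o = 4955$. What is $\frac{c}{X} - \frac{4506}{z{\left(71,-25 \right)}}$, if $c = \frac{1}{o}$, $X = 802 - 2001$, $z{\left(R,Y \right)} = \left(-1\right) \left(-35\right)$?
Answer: $- \frac{5354069761}{41587315} \approx -128.74$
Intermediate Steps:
$z{\left(R,Y \right)} = 35$
$X = -1199$ ($X = 802 - 2001 = -1199$)
$c = \frac{1}{4955} \approx 0.00020182$
$\frac{c}{X} - \frac{4506}{z{\left(71,-25 \right)}} = \frac{1}{4955 \left(-1199\right)} - \frac{4506}{35} = \frac{1}{4955} \left(- \frac{1}{1199}\right) - \frac{4506}{35} = - \frac{1}{5941045} - \frac{4506}{35} = - \frac{5354069761}{41587315}$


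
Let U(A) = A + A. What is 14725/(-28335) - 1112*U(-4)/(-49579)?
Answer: -196423787/280964193 ≈ -0.69911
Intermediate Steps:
U(A) = 2*A
14725/(-28335) - 1112*U(-4)/(-49579) = 14725/(-28335) - 2224*(-4)/(-49579) = 14725*(-1/28335) - 1112*(-8)*(-1/49579) = -2945/5667 + 8896*(-1/49579) = -2945/5667 - 8896/49579 = -196423787/280964193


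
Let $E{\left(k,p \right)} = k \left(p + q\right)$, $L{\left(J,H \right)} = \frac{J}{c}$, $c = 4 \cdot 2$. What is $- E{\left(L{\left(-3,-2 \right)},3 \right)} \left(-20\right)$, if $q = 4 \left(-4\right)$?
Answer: $\frac{195}{2} \approx 97.5$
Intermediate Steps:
$c = 8$
$q = -16$
$L{\left(J,H \right)} = \frac{J}{8}$
$E{\left(k,p \right)} = k \left(-16 + p\right)$ ($E{\left(k,p \right)} = k \left(p - 16\right) = k \left(-16 + p\right)$)
$- E{\left(L{\left(-3,-2 \right)},3 \right)} \left(-20\right) = - \frac{1}{8} \left(-3\right) \left(-16 + 3\right) \left(-20\right) = - \frac{\left(-3\right) \left(-13\right)}{8} \left(-20\right) = \left(-1\right) \frac{39}{8} \left(-20\right) = \left(- \frac{39}{8}\right) \left(-20\right) = \frac{195}{2}$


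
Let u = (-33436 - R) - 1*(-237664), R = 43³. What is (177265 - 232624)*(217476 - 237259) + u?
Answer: 1095291818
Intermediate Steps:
R = 79507
u = 124721 (u = (-33436 - 1*79507) - 1*(-237664) = (-33436 - 79507) + 237664 = -112943 + 237664 = 124721)
(177265 - 232624)*(217476 - 237259) + u = (177265 - 232624)*(217476 - 237259) + 124721 = -55359*(-19783) + 124721 = 1095167097 + 124721 = 1095291818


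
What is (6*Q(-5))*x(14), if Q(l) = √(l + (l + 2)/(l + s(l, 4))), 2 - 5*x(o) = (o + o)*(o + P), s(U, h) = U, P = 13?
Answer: -2262*I*√470/25 ≈ -1961.6*I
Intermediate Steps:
x(o) = ⅖ - 2*o*(13 + o)/5 (x(o) = ⅖ - (o + o)*(o + 13)/5 = ⅖ - 2*o*(13 + o)/5)
Q(l) = √(l + (2 + l)/(2*l)) (Q(l) = √(l + (l + 2)/(l + l)) = √(l + (2 + l)/((2*l))) = √(l + (2 + l)*(1/(2*l))) = √(l + (2 + l)/(2*l)))
(6*Q(-5))*x(14) = (6*(√(2 + 4*(-5) + 4/(-5))/2))*(⅖ - 26/5*14 - ⅖*14²) = (6*(√(2 - 20 + 4*(-⅕))/2))*(⅖ - 364/5 - ⅖*196) = (6*(√(2 - 20 - ⅘)/2))*(⅖ - 364/5 - 392/5) = (6*(√(-94/5)/2))*(-754/5) = (6*((I*√470/5)/2))*(-754/5) = (6*(I*√470/10))*(-754/5) = (3*I*√470/5)*(-754/5) = -2262*I*√470/25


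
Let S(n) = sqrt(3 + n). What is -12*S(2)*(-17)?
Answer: 204*sqrt(5) ≈ 456.16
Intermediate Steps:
-12*S(2)*(-17) = -12*sqrt(3 + 2)*(-17) = -12*sqrt(5)*(-17) = -(-204)*sqrt(5) = 204*sqrt(5)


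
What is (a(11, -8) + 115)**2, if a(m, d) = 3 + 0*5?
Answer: 13924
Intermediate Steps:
a(m, d) = 3 (a(m, d) = 3 + 0 = 3)
(a(11, -8) + 115)**2 = (3 + 115)**2 = 118**2 = 13924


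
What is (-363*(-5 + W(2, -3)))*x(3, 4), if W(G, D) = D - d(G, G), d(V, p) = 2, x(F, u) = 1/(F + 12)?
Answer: 242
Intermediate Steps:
x(F, u) = 1/(12 + F)
W(G, D) = -2 + D (W(G, D) = D - 1*2 = D - 2 = -2 + D)
(-363*(-5 + W(2, -3)))*x(3, 4) = (-363*(-5 + (-2 - 3)))/(12 + 3) = -363*(-5 - 5)/15 = -363*(-10)*(1/15) = -121*(-30)*(1/15) = 3630*(1/15) = 242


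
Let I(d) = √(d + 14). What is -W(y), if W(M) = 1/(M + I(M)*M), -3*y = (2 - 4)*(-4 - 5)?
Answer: -1/42 + √2/21 ≈ 0.043534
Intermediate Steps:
I(d) = √(14 + d)
y = -6 (y = -(2 - 4)*(-4 - 5)/3 = -(-2)*(-9)/3 = -⅓*18 = -6)
W(M) = 1/(M + M*√(14 + M)) (W(M) = 1/(M + √(14 + M)*M) = 1/(M + M*√(14 + M)))
-W(y) = -1/((-6)*(1 + √(14 - 6))) = -(-1)/(6*(1 + √8)) = -(-1)/(6*(1 + 2*√2)) = 1/(6*(1 + 2*√2))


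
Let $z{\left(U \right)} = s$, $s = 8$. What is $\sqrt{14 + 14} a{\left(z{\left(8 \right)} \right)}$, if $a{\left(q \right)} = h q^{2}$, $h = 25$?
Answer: $3200 \sqrt{7} \approx 8466.4$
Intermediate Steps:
$z{\left(U \right)} = 8$
$a{\left(q \right)} = 25 q^{2}$
$\sqrt{14 + 14} a{\left(z{\left(8 \right)} \right)} = \sqrt{14 + 14} \cdot 25 \cdot 8^{2} = \sqrt{28} \cdot 25 \cdot 64 = 2 \sqrt{7} \cdot 1600 = 3200 \sqrt{7}$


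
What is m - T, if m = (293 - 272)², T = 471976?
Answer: -471535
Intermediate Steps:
m = 441 (m = 21² = 441)
m - T = 441 - 1*471976 = 441 - 471976 = -471535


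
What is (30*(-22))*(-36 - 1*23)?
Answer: 38940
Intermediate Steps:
(30*(-22))*(-36 - 1*23) = -660*(-36 - 23) = -660*(-59) = 38940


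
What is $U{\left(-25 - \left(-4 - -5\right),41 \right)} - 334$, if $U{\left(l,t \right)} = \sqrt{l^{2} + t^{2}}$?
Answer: $-334 + \sqrt{2357} \approx -285.45$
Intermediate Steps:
$U{\left(-25 - \left(-4 - -5\right),41 \right)} - 334 = \sqrt{\left(-25 - \left(-4 - -5\right)\right)^{2} + 41^{2}} - 334 = \sqrt{\left(-25 - \left(-4 + 5\right)\right)^{2} + 1681} - 334 = \sqrt{\left(-25 - 1\right)^{2} + 1681} - 334 = \sqrt{\left(-26\right)^{2} + 1681} - 334 = \sqrt{676 + 1681} - 334 = \sqrt{2357} - 334 = -334 + \sqrt{2357}$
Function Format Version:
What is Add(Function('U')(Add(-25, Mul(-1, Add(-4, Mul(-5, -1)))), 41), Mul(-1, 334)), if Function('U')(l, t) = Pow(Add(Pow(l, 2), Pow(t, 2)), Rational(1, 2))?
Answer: Add(-334, Pow(2357, Rational(1, 2))) ≈ -285.45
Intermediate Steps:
Add(Function('U')(Add(-25, Mul(-1, Add(-4, Mul(-5, -1)))), 41), Mul(-1, 334)) = Add(Pow(Add(Pow(Add(-25, Mul(-1, Add(-4, Mul(-5, -1)))), 2), Pow(41, 2)), Rational(1, 2)), Mul(-1, 334)) = Add(Pow(Add(Pow(Add(-25, Mul(-1, Add(-4, 5))), 2), 1681), Rational(1, 2)), -334) = Add(Pow(Add(Pow(Add(-25, Mul(-1, 1)), 2), 1681), Rational(1, 2)), -334) = Add(Pow(Add(Pow(Add(-25, -1), 2), 1681), Rational(1, 2)), -334) = Add(Pow(Add(Pow(-26, 2), 1681), Rational(1, 2)), -334) = Add(Pow(Add(676, 1681), Rational(1, 2)), -334) = Add(Pow(2357, Rational(1, 2)), -334) = Add(-334, Pow(2357, Rational(1, 2)))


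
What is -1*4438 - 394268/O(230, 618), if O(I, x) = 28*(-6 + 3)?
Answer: 767/3 ≈ 255.67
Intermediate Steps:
O(I, x) = -84 (O(I, x) = 28*(-3) = -84)
-1*4438 - 394268/O(230, 618) = -1*4438 - 394268/(-84) = -4438 - 394268*(-1)/84 = -4438 - 1*(-14081/3) = -4438 + 14081/3 = 767/3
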